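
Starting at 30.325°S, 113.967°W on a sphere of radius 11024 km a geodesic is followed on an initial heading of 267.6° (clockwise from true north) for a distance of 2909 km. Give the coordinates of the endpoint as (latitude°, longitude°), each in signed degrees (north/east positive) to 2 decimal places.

-29.79°, -131.44°

Angular distance δ = d/R = 2909/11024 = 0.26388 rad; initial bearing θ = 4.6705 rad.
sin φ₂ = sin φ₁ cos δ + cos φ₁ sin δ cos θ = (-0.5049)(0.9654) + (0.8632)(0.2608)(-0.0419) = -0.4969, so φ₂ = -29.79°.
Δλ = atan2(sin θ sin δ cos φ₁, cos δ − sin φ₁ sin φ₂) = atan2(-0.2249, 0.7145) = -17.475°.
λ₂ = -113.967° − 17.475° = -131.44°.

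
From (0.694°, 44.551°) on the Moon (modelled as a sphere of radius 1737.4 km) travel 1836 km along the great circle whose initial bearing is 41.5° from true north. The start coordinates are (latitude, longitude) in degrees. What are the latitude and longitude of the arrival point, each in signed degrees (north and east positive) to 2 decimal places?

41.15°, 94.57°

Angular distance δ = d/R = 1836/1737.4 = 1.05675 rad; initial bearing θ = 0.7243 rad.
sin φ₂ = sin φ₁ cos δ + cos φ₁ sin δ cos θ = (0.0121)(0.4917) + (0.9999)(0.8708)(0.7490) = 0.6581, so φ₂ = 41.15°.
Δλ = atan2(sin θ sin δ cos φ₁, cos δ − sin φ₁ sin φ₂) = atan2(0.5769, 0.4837) = 50.022°.
λ₂ = 44.551° + 50.022° = 94.57°.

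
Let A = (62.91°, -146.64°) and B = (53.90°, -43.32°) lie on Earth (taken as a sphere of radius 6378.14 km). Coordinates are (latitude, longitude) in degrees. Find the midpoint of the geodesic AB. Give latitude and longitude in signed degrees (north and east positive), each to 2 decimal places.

The central angle between A and B is δ = 0.8533 rad.
With f = 0.5, the slerp weights are sin((1−f)δ)/sin δ = 0.5492 and sin(fδ)/sin δ = 0.5492.
Weighted sum of the unit vectors: (0.5492)·(-0.3804,-0.2504,0.8903) + (0.5492)·(0.4287,-0.4042,0.8080) = (0.0265, -0.3596, 0.9327).
Converting back: φ = atan2(z, √(x²+y²)) = 68.87°, λ = atan2(y, x) = -85.78°.

68.87°, -85.78°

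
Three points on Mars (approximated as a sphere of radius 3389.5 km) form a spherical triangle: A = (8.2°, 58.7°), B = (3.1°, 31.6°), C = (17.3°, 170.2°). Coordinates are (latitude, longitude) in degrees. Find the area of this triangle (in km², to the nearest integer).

2368689 km²

Side lengths (central angles): a = 2.3449, b = 1.8796, c = 0.4788 rad; semiperimeter s = 2.3516.
By l'Huilier's theorem, tan(E/4) = √[tan(s/2) tan((s−a)/2) tan((s−b)/2) tan((s−c)/2)], giving spherical excess E = 0.2062 rad.
Area = E·R² = 0.2062 × (3389.5)² ≈ 2368689 km².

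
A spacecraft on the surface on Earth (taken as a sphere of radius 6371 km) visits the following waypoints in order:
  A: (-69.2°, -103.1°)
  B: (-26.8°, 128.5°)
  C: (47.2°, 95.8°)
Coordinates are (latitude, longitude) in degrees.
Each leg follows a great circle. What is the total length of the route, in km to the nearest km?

Leg A→B: central angle 1.3443 rad, distance 8564.2 km.
Leg B→C: central angle 1.3903 rad, distance 8857.6 km.
Total: 8564.2 + 8857.6 ≈ 17422 km.

17422 km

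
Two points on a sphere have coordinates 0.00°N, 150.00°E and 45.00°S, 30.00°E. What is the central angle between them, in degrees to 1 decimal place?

Let φ₁ = 0.0000 rad, φ₂ = -0.7854 rad, and Δλ = -2.0944 rad.
cos c = sin φ₁ sin φ₂ + cos φ₁ cos φ₂ cos Δλ = (0.0000)(-0.7071) + (1.0000)(0.7071)(-0.5000) = -0.35355,
so c = arccos(-0.35355) = 1.93216 rad.
So the angular separation is 110.7°.

110.7°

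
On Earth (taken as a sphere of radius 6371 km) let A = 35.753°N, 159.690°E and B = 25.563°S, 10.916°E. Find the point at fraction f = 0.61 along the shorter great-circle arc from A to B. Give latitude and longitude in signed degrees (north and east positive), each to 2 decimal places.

Central angle δ = 2.6428 rad. Interpolating on the sphere with fraction f = 0.61:
P = [sin((1−f)δ)·A + sin(fδ)·B] / sin δ = 1.7929·A + 2.0887·B in Cartesian coordinates,
giving P = (0.4856, 0.8619, 0.1463), i.e. latitude 8.41°, longitude 60.60°.

8.41°, 60.60°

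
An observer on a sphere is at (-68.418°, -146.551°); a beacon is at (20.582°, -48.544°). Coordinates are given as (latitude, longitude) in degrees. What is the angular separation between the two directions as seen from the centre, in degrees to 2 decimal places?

Let φ₁ = -1.1941 rad, φ₂ = 0.3592 rad, and Δλ = 1.7105 rad.
Haversine: a = sin²(Δφ/2) + cos φ₁ cos φ₂ sin²(Δλ/2) = 0.4913 + (0.3678)(0.9362)(0.5696) = 0.68743.
Central angle c = 2·arcsin(√a) = 1.95505 rad.
So the angular separation is 112.02°.

112.02°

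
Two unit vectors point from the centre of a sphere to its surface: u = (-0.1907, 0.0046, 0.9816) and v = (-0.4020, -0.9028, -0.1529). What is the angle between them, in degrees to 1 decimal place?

94.4°

u·v = -0.0776; |u| = 1.0000, |v| = 1.0000.
cos θ = (u·v)/(|u||v|) = -0.0776, so θ = 94.4°.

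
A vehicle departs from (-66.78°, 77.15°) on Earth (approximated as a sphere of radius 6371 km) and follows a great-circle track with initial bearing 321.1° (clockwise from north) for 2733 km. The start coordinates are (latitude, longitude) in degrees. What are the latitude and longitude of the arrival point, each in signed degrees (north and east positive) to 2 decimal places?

-45.08°, 55.44°

Angular distance δ = d/R = 2733/6371 = 0.42898 rad; initial bearing θ = 5.6043 rad.
sin φ₂ = sin φ₁ cos δ + cos φ₁ sin δ cos θ = (-0.9190)(0.9094) + (0.3943)(0.4159)(0.7782) = -0.7081, so φ₂ = -45.08°.
Δλ = atan2(sin θ sin δ cos φ₁, cos δ − sin φ₁ sin φ₂) = atan2(-0.1030, 0.2586) = -21.710°.
λ₂ = 77.150° − 21.710° = 55.44°.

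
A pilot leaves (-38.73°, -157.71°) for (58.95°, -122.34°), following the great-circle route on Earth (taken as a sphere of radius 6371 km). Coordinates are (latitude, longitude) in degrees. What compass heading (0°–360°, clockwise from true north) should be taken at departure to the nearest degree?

With φ₁ = -0.6760, φ₂ = 1.0289, Δλ = 0.6173 rad, the forward-azimuth formula gives
θ = atan2( sin Δλ cos φ₂ , cos φ₁ sin φ₂ − sin φ₁ cos φ₂ cos Δλ ) = atan2(0.2986, 0.9315) = 17.77°.
So the initial bearing is 18°.

18°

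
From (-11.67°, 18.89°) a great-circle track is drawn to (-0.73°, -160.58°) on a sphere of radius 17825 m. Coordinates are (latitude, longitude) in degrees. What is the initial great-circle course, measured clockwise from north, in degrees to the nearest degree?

182°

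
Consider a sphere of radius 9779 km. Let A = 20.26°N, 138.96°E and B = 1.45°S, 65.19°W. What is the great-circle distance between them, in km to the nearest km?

25572 km

In radians: φ₁ = 0.3536, φ₂ = -0.0253, Δλ = 155.850° = 2.7201 rad.
cos c = sin φ₁ sin φ₂ + cos φ₁ cos φ₂ cos Δλ = (0.3463)(-0.0253) + (0.9381)(0.9997)(-0.9125) = -0.86451,
so c = arccos(-0.86451) = 2.61497 rad.
Distance = R·c = 9779 × 2.6150 ≈ 25572 km.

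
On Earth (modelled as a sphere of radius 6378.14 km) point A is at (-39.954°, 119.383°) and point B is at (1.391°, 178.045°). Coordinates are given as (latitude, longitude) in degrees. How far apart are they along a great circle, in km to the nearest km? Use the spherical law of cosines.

Let φ₁ = -0.6973 rad, φ₂ = 0.0243 rad, and Δλ = 1.0238 rad.
cos c = sin φ₁ sin φ₂ + cos φ₁ cos φ₂ cos Δλ = (-0.6422)(0.0243) + (0.7666)(0.9997)(0.5201) = 0.38297,
so c = arccos(0.38297) = 1.17779 rad.
Distance = R·c = 6378.14 × 1.1778 ≈ 7512 km.

7512 km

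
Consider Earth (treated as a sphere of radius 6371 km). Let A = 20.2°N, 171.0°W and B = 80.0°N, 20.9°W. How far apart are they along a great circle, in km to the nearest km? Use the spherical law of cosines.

In radians: φ₁ = 0.3526, φ₂ = 1.3963, Δλ = 150.100° = 2.6197 rad.
cos c = sin φ₁ sin φ₂ + cos φ₁ cos φ₂ cos Δλ = (0.3453)(0.9848) + (0.9385)(0.1736)(-0.8669) = 0.19878,
so c = arccos(0.19878) = 1.37069 rad.
Distance = R·c = 6371 × 1.3707 ≈ 8733 km.

8733 km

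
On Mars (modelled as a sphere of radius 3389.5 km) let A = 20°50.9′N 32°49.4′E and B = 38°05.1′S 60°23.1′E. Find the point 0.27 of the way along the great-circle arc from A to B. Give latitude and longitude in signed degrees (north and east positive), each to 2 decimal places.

4.83°, 39.78°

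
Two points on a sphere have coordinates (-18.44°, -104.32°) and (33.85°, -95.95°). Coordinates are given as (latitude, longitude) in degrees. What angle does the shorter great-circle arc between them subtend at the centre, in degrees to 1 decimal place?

52.9°

Let φ₁ = -0.3218 rad, φ₂ = 0.5908 rad, and Δλ = 0.1461 rad.
Haversine: a = sin²(Δφ/2) + cos φ₁ cos φ₂ sin²(Δλ/2) = 0.1942 + (0.9487)(0.8305)(0.0053) = 0.19836.
Central angle c = 2·arcsin(√a) = 0.92320 rad.
So the angular separation is 52.9°.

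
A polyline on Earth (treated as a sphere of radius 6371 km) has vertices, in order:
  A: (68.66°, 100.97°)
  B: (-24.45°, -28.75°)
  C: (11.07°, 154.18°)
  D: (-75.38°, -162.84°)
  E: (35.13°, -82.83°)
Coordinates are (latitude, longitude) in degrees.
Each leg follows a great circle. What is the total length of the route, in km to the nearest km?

56116 km

Leg A→B: central angle 2.2108 rad, distance 14085.1 km.
Leg B→C: central angle 2.9031 rad, distance 18495.5 km.
Leg C→D: central angle 1.5754 rad, distance 10036.6 km.
Leg D→E: central angle 2.1188 rad, distance 13498.9 km.
Total: 14085.1 + 18495.5 + 10036.6 + 13498.9 ≈ 56116 km.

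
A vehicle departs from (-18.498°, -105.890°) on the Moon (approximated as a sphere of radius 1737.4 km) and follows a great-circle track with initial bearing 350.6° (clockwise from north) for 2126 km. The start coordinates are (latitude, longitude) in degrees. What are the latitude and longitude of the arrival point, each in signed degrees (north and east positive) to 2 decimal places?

50.52°, -119.87°

Angular distance δ = d/R = 2126/1737.4 = 1.22367 rad; initial bearing θ = 6.1191 rad.
sin φ₂ = sin φ₁ cos δ + cos φ₁ sin δ cos θ = (-0.3173)(0.3402) + (0.9483)(0.9404)(0.9866) = 0.7719, so φ₂ = 50.52°.
Δλ = atan2(sin θ sin δ cos φ₁, cos δ − sin φ₁ sin φ₂) = atan2(-0.1456, 0.5851) = -13.979°.
λ₂ = -105.890° − 13.979° = -119.87°.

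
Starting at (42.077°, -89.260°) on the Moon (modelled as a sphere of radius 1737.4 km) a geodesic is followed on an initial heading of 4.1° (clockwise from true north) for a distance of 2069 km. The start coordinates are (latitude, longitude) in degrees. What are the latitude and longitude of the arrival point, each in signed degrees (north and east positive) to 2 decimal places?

Angular distance δ = d/R = 2069/1737.4 = 1.19086 rad; initial bearing θ = 0.0716 rad.
sin φ₂ = sin φ₁ cos δ + cos φ₁ sin δ cos θ = (0.6701)(0.3709) + (0.7422)(0.9287)(0.9974) = 0.9361, so φ₂ = 69.40°.
Δλ = atan2(sin θ sin δ cos φ₁, cos δ − sin φ₁ sin φ₂) = atan2(0.0493, -0.2564) = 169.121°.
λ₂ = -89.260° + 169.121° = 79.86°.

69.40°, 79.86°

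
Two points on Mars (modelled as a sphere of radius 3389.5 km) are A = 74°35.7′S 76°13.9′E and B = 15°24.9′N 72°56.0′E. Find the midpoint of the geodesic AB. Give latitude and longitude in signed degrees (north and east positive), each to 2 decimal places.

-29.60°, 73.65°

Central angle δ = 1.5714 rad. Interpolating on the sphere with fraction f = 0.5:
P = [sin((1−f)δ)·A + sin(fδ)·B] / sin δ = 0.7073·A + 0.7073·B in Cartesian coordinates,
giving P = (0.2448, 0.8343, -0.4939), i.e. latitude -29.60°, longitude 73.65°.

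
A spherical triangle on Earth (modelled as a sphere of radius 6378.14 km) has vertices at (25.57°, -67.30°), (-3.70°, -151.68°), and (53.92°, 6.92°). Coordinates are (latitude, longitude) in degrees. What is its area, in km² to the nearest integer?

45574616 km²

Side lengths (central angles): a = 2.2135, b = 1.0549, c = 1.5105 rad; semiperimeter s = 2.3894.
By l'Huilier's theorem, tan(E/4) = √[tan(s/2) tan((s−a)/2) tan((s−b)/2) tan((s−c)/2)], giving spherical excess E = 1.1203 rad.
Area = E·R² = 1.1203 × (6378.14)² ≈ 45574616 km².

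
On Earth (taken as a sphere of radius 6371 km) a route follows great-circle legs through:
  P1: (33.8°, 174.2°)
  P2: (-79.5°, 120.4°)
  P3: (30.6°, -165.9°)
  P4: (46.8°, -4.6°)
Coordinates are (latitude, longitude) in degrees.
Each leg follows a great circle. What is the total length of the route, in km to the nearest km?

37269 km

Leg P1→P2: central angle 2.0460 rad, distance 13035.2 km.
Leg P2→P3: central angle 2.0448 rad, distance 13027.7 km.
Leg P3→P4: central angle 1.7589 rad, distance 11206.2 km.
Total: 13035.2 + 13027.7 + 11206.2 ≈ 37269 km.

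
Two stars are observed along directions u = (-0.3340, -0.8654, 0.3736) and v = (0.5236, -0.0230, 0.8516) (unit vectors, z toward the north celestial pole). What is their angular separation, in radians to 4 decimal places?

1.4069 rad

u·v = 0.1632; |u| = 1.0000, |v| = 1.0000.
cos θ = (u·v)/(|u||v|) = 0.1632, so θ = 1.4069 rad.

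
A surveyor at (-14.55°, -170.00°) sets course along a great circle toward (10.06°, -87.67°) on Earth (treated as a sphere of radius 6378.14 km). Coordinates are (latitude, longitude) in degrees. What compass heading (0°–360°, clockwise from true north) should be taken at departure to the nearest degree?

With φ₁ = -0.2539, φ₂ = 0.1756, Δλ = 1.4369 rad, the forward-azimuth formula gives
θ = atan2( sin Δλ cos φ₂ , cos φ₁ sin φ₂ − sin φ₁ cos φ₂ cos Δλ ) = atan2(0.9758, 0.2021) = 78.30°.
So the initial bearing is 78°.

78°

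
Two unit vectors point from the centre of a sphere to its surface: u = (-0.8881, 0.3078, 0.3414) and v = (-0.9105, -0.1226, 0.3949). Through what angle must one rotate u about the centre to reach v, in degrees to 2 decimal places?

u·v = 0.9057; |u| = 1.0000, |v| = 1.0000.
cos θ = (u·v)/(|u||v|) = 0.9057, so θ = 25.08°.

25.08°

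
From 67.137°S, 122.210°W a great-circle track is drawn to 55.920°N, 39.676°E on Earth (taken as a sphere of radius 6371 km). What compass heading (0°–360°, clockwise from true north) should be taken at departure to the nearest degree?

Δλ = 161.886° = 2.8254 rad.
y = sin Δλ · cos φ₂ = (0.3109)(0.5603) = 0.1742
x = cos φ₁ sin φ₂ − sin φ₁ cos φ₂ cos Δλ = (0.3885)(0.8283) − (-0.9214)(0.5603)(-0.9504) = -0.1689
θ = atan2(y, x) = 134.12°, so the bearing is 134°.

134°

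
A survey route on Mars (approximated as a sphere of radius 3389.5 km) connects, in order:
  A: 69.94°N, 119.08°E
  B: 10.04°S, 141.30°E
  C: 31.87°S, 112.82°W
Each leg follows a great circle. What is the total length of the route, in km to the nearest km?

10607 km

Leg A→B: central angle 1.4213 rad, distance 4817.6 km.
Leg B→C: central angle 1.7080 rad, distance 5789.2 km.
Total: 4817.6 + 5789.2 ≈ 10607 km.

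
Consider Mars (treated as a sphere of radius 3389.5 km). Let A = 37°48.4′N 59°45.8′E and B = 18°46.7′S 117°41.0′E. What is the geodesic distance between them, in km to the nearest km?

In radians: φ₁ = 0.6599, φ₂ = -0.3277, Δλ = 57.920° = 1.0109 rad.
Haversine: a = sin²(Δφ/2) + cos φ₁ cos φ₂ sin²(Δλ/2) = 0.2247 + (0.7901)(0.9468)(0.2344) = 0.40002.
Central angle c = 2·arcsin(√a) = 1.36949 rad.
Distance = R·c = 3389.5 × 1.3695 ≈ 4642 km.

4642 km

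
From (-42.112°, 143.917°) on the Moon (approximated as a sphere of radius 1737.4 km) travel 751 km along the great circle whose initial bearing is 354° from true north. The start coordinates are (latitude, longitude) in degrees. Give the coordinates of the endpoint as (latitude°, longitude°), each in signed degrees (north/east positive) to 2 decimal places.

Angular distance δ = d/R = 751/1737.4 = 0.43226 rad; initial bearing θ = 6.1785 rad.
sin φ₂ = sin φ₁ cos δ + cos φ₁ sin δ cos θ = (-0.6706)(0.9080) + (0.7418)(0.4189)(0.9945) = -0.2998, so φ₂ = -17.45°.
Δλ = atan2(sin θ sin δ cos φ₁, cos δ − sin φ₁ sin φ₂) = atan2(-0.0325, 0.7070) = -2.631°.
λ₂ = 143.917° − 2.631° = 141.29°.

-17.45°, 141.29°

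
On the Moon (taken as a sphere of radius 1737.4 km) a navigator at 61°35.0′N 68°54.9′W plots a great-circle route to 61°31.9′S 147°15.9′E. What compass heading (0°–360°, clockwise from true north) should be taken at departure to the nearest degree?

254°

With φ₁ = 1.0748, φ₂ = -1.0739, Δλ = -2.5101 rad, the forward-azimuth formula gives
θ = atan2( sin Δλ cos φ₂ , cos φ₁ sin φ₂ − sin φ₁ cos φ₂ cos Δλ ) = atan2(-0.2814, -0.0799) = -105.86°.
Adding 360° brings this into [0°, 360°): 254°.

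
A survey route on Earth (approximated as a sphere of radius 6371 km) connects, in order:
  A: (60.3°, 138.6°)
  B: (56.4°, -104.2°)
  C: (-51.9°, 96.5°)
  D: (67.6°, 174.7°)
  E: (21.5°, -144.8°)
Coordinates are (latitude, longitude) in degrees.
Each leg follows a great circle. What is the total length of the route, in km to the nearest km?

45113 km

Leg A→B: central angle 0.9296 rad, distance 5922.3 km.
Leg B→C: central angle 2.9170 rad, distance 18583.9 km.
Leg C→D: central angle 2.3178 rad, distance 14767.0 km.
Leg D→E: central angle 0.9167 rad, distance 5840.2 km.
Total: 5922.3 + 18583.9 + 14767.0 + 5840.2 ≈ 45113 km.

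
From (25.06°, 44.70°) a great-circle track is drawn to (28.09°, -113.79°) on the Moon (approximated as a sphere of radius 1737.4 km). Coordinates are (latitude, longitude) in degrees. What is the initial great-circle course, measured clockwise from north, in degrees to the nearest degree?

With φ₁ = 0.4374, φ₂ = 0.4903, Δλ = -2.7662 rad, the forward-azimuth formula gives
θ = atan2( sin Δλ cos φ₂ , cos φ₁ sin φ₂ − sin φ₁ cos φ₂ cos Δλ ) = atan2(-0.3235, 0.7742) = -22.68°.
Adding 360° brings this into [0°, 360°): 337°.

337°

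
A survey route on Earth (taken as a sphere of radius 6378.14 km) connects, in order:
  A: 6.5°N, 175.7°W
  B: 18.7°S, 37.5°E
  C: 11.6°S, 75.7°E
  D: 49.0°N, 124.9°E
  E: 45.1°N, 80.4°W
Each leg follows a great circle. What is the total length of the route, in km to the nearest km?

Leg A→B: central angle 2.5389 rad, distance 16193.2 km.
Leg B→C: central angle 0.6540 rad, distance 4171.5 km.
Leg C→D: central angle 1.2993 rad, distance 8287.1 km.
Leg D→E: central angle 1.4546 rad, distance 9277.8 km.
Total: 16193.2 + 4171.5 + 8287.1 + 9277.8 ≈ 37930 km.

37930 km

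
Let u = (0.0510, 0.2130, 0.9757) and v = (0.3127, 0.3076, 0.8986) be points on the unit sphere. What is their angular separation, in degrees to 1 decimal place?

16.6°

u·v = 0.9582; |u| = 1.0000, |v| = 0.9999.
cos θ = (u·v)/(|u||v|) = 0.9583, so θ = 16.6°.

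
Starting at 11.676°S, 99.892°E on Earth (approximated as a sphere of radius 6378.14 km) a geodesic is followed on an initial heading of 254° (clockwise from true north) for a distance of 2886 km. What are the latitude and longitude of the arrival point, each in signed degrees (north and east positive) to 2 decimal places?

-17.46°, 73.75°

Angular distance δ = d/R = 2886/6378.14 = 0.45248 rad; initial bearing θ = 4.4331 rad.
sin φ₂ = sin φ₁ cos δ + cos φ₁ sin δ cos θ = (-0.2024)(0.8994) + (0.9793)(0.4372)(-0.2756) = -0.3000, so φ₂ = -17.46°.
Δλ = atan2(sin θ sin δ cos φ₁, cos δ − sin φ₁ sin φ₂) = atan2(-0.4116, 0.8386) = -26.140°.
λ₂ = 99.892° − 26.140° = 73.75°.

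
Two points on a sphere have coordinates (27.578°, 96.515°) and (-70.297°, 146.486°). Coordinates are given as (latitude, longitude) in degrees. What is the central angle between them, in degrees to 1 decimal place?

With latitudes φ₁ = 27.578°, φ₂ = -70.297° and longitude difference Δλ = 49.971°:
Haversine: a = sin²(Δφ/2) + cos φ₁ cos φ₂ sin²(Δλ/2) = 0.5685 + (0.8864)(0.3371)(0.1784) = 0.62182.
Central angle c = 2·arcsin(√a) = 1.81692 rad.
So the angular separation is 104.1°.

104.1°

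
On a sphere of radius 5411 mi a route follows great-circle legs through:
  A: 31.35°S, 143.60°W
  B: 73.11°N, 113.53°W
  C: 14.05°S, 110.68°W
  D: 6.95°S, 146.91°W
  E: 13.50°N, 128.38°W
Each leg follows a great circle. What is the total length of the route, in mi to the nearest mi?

Leg A→B: central angle 1.8578 rad, distance 10052.7 mi.
Leg B→C: central angle 1.5216 rad, distance 8233.3 mi.
Leg C→D: central angle 0.6332 rad, distance 3426.2 mi.
Leg D→E: central angle 0.4801 rad, distance 2598.0 mi.
Total: 10052.7 + 8233.3 + 3426.2 + 2598.0 ≈ 24310 mi.

24310 mi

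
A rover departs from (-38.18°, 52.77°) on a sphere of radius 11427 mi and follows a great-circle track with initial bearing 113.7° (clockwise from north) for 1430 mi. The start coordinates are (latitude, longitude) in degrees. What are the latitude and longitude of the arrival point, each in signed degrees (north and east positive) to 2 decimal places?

Angular distance δ = d/R = 1430/11427 = 0.12514 rad; initial bearing θ = 1.9844 rad.
sin φ₂ = sin φ₁ cos δ + cos φ₁ sin δ cos θ = (-0.6181)(0.9922) + (0.7861)(0.1248)(-0.4019) = -0.6527, so φ₂ = -40.75°.
Δλ = atan2(sin θ sin δ cos φ₁, cos δ − sin φ₁ sin φ₂) = atan2(0.0898, 0.5887) = 8.677°.
λ₂ = 52.770° + 8.677° = 61.45°.

-40.75°, 61.45°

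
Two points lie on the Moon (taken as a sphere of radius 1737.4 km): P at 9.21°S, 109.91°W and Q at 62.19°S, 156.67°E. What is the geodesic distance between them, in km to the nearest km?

Let φ₁ = -0.1607 rad, φ₂ = -1.0854 rad, and Δλ = -1.6305 rad.
Haversine: a = sin²(Δφ/2) + cos φ₁ cos φ₂ sin²(Δλ/2) = 0.1990 + (0.9871)(0.4665)(0.5298) = 0.44295.
Central angle c = 2·arcsin(√a) = 1.45645 rad.
Distance = R·c = 1737.4 × 1.4565 ≈ 2530 km.

2530 km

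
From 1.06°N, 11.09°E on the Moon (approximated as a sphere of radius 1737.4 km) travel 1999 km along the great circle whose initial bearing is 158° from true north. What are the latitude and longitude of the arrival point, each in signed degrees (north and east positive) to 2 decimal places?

-57.02°, 50.01°

Angular distance δ = d/R = 1999/1737.4 = 1.15057 rad; initial bearing θ = 2.7576 rad.
sin φ₂ = sin φ₁ cos δ + cos φ₁ sin δ cos θ = (0.0185)(0.4080) + (0.9998)(0.9130)(-0.9272) = -0.8388, so φ₂ = -57.02°.
Δλ = atan2(sin θ sin δ cos φ₁, cos δ − sin φ₁ sin φ₂) = atan2(0.3420, 0.4235) = 38.920°.
λ₂ = 11.090° + 38.920° = 50.01°.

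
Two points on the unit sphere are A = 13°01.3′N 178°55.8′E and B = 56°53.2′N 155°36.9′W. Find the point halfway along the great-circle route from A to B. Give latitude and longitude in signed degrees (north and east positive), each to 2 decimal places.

The central angle between A and B is δ = 0.8375 rad.
With f = 0.5, the slerp weights are sin((1−f)δ)/sin δ = 0.5473 and sin(fδ)/sin δ = 0.5473.
Weighted sum of the unit vectors: (0.5473)·(-0.9741,0.0182,0.2253) + (0.5473)·(-0.4976,-0.2255,0.8376) = (-0.8054, -0.1135, 0.5817).
Converting back: φ = atan2(z, √(x²+y²)) = 35.57°, λ = atan2(y, x) = -171.98°.

35.57°, -171.98°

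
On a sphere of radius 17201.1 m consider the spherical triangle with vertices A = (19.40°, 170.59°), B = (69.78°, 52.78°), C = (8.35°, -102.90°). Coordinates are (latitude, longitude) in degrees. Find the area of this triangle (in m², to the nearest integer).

Side lengths (central angles): a = 1.7471, b = 1.4656, c = 1.4105 rad; semiperimeter s = 2.3116.
By l'Huilier's theorem, tan(E/4) = √[tan(s/2) tan((s−a)/2) tan((s−b)/2) tan((s−c)/2)], giving spherical excess E = 1.4476 rad.
Area = E·R² = 1.4476 × (17201.1)² ≈ 428314101 m².

428314101 m²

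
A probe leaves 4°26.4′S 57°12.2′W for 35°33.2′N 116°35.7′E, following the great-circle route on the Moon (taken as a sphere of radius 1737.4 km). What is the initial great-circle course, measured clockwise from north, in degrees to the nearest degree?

10°

With φ₁ = -0.0775, φ₂ = 0.6205, Δλ = 3.0334 rad, the forward-azimuth formula gives
θ = atan2( sin Δλ cos φ₂ , cos φ₁ sin φ₂ − sin φ₁ cos φ₂ cos Δλ ) = atan2(0.0879, 0.5171) = 9.65°.
So the initial bearing is 10°.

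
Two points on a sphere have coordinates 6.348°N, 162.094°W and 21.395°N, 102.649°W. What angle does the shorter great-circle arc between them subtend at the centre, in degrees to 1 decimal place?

59.3°

Let φ₁ = 0.1108 rad, φ₂ = 0.3734 rad, and Δλ = 1.0375 rad.
cos c = sin φ₁ sin φ₂ + cos φ₁ cos φ₂ cos Δλ = (0.1106)(0.3648) + (0.9939)(0.9311)(0.5084) = 0.51076,
so c = arccos(0.51076) = 1.03472 rad.
So the angular separation is 59.3°.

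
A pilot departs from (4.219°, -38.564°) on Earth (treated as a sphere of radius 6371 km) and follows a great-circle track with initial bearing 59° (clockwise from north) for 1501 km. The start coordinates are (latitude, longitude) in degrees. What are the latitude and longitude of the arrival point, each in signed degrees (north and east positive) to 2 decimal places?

11.04°, -26.80°

Angular distance δ = d/R = 1501/6371 = 0.23560 rad; initial bearing θ = 1.0297 rad.
sin φ₂ = sin φ₁ cos δ + cos φ₁ sin δ cos θ = (0.0736)(0.9724) + (0.9973)(0.2334)(0.5150) = 0.1914, so φ₂ = 11.04°.
Δλ = atan2(sin θ sin δ cos φ₁, cos δ − sin φ₁ sin φ₂) = atan2(0.1995, 0.9583) = 11.762°.
λ₂ = -38.564° + 11.762° = -26.80°.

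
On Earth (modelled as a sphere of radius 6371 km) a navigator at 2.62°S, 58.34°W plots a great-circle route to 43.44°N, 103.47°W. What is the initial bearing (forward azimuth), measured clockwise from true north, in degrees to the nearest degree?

Δλ = -45.130° = -0.7877 rad.
y = sin Δλ · cos φ₂ = (-0.7087)(0.7261) = -0.5146
x = cos φ₁ sin φ₂ − sin φ₁ cos φ₂ cos Δλ = (0.9990)(0.6876) − (-0.0457)(0.7261)(0.7055) = 0.7103
θ = atan2(y, x) = -35.92°; adding 360° gives 324°.

324°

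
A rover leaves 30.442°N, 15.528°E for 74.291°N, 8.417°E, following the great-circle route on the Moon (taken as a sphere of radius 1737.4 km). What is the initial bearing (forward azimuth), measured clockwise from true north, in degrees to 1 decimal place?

With φ₁ = 0.5313, φ₂ = 1.2966, Δλ = -0.1241 rad, the forward-azimuth formula gives
θ = atan2( sin Δλ cos φ₂ , cos φ₁ sin φ₂ − sin φ₁ cos φ₂ cos Δλ ) = atan2(-0.0335, 0.6938) = -2.77°.
Adding 360° brings this into [0°, 360°): 357.2°.

357.2°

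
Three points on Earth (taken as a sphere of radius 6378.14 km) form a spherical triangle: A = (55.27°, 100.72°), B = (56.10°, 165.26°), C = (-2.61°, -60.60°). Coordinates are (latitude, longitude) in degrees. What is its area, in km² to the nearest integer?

42264655 km²

Side lengths (central angles): a = 2.0107, b = 2.1853, c = 0.6116 rad; semiperimeter s = 2.4038.
By l'Huilier's theorem, tan(E/4) = √[tan(s/2) tan((s−a)/2) tan((s−b)/2) tan((s−c)/2)], giving spherical excess E = 1.0389 rad.
Area = E·R² = 1.0389 × (6378.14)² ≈ 42264655 km².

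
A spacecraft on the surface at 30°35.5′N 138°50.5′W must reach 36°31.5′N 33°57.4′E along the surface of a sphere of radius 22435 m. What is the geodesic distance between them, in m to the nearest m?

Let φ₁ = 0.5339 rad, φ₂ = 0.6375 rad, and Δλ = 3.0159 rad.
Haversine: a = sin²(Δφ/2) + cos φ₁ cos φ₂ sin²(Δλ/2) = 0.0027 + (0.8608)(0.8036)(0.9961) = 0.69170.
Central angle c = 2·arcsin(√a) = 1.96427 rad.
Distance = R·c = 22435 × 1.9643 ≈ 44068 m.

44068 m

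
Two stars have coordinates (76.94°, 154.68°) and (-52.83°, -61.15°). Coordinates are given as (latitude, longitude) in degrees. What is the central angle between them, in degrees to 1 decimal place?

152.5°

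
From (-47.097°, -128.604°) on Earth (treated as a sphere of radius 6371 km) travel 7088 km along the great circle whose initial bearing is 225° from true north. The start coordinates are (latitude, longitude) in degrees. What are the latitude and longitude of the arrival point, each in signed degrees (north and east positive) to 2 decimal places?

Angular distance δ = d/R = 7088/6371 = 1.11254 rad; initial bearing θ = 3.9270 rad.
sin φ₂ = sin φ₁ cos δ + cos φ₁ sin δ cos θ = (-0.7325)(0.4424) + (0.6808)(0.8968)(-0.7071) = -0.7558, so φ₂ = -49.09°.
Δλ = atan2(sin θ sin δ cos φ₁, cos δ − sin φ₁ sin φ₂) = atan2(-0.4317, -0.1112) = -104.446°.
λ₂ = -128.604° − 104.446° = -233.05° → 126.95° after wrapping to (−180°, 180°].

-49.09°, 126.95°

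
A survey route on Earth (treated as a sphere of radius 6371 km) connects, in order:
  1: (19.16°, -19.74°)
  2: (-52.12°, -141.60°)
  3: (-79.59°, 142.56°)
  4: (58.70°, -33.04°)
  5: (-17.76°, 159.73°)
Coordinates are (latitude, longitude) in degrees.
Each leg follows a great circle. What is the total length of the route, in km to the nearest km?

Leg 1→2: central angle 2.1715 rad, distance 13834.5 km.
Leg 2→3: central angle 0.6377 rad, distance 4063.0 km.
Leg 3→4: central angle 2.7762 rad, distance 17687.3 km.
Leg 4→5: central angle 2.4086 rad, distance 15345.0 km.
Total: 13834.5 + 4063.0 + 17687.3 + 15345.0 ≈ 50930 km.

50930 km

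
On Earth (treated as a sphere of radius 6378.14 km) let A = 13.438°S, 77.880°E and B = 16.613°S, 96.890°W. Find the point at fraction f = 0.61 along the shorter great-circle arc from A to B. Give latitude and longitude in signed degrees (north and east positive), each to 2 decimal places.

The central angle between A and B is δ = 2.6094 rad.
With f = 0.61, the slerp weights are sin((1−f)δ)/sin δ = 1.6769 and sin(fδ)/sin δ = 1.9703.
Weighted sum of the unit vectors: (1.6769)·(0.2042,0.9509,-0.2324) + (1.9703)·(-0.1150,-0.9513,-0.2859) = (0.1159, -0.2798, -0.9530).
Converting back: φ = atan2(z, √(x²+y²)) = -72.37°, λ = atan2(y, x) = -67.49°.

-72.37°, -67.49°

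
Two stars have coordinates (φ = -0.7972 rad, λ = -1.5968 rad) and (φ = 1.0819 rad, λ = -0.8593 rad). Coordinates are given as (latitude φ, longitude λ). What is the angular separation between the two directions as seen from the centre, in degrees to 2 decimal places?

With latitudes φ₁ = -45.676°, φ₂ = 61.988° and longitude difference Δλ = 42.256°:
cos c = sin φ₁ sin φ₂ + cos φ₁ cos φ₂ cos Δλ = (-0.7154)(0.8829) + (0.6987)(0.4697)(0.7402) = -0.38871,
so c = arccos(-0.38871) = 1.97003 rad.
So the angular separation is 112.87°.

112.87°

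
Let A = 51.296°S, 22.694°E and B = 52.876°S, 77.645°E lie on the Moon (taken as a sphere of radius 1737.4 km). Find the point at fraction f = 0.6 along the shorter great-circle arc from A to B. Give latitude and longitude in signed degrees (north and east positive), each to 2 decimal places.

-55.39°, 55.45°

The central angle between A and B is δ = 0.5754 rad.
With f = 0.6, the slerp weights are sin((1−f)δ)/sin δ = 0.4192 and sin(fδ)/sin δ = 0.6219.
Weighted sum of the unit vectors: (0.4192)·(0.5769,0.2412,-0.7804) + (0.6219)·(0.1291,0.5896,-0.7973) = (0.3222, 0.4678, -0.8230).
Converting back: φ = atan2(z, √(x²+y²)) = -55.39°, λ = atan2(y, x) = 55.45°.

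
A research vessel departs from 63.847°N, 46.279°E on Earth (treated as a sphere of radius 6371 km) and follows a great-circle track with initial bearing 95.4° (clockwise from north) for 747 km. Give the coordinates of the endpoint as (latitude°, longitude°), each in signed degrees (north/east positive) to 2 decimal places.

Angular distance δ = d/R = 747/6371 = 0.11725 rad; initial bearing θ = 1.6650 rad.
sin φ₂ = sin φ₁ cos δ + cos φ₁ sin δ cos θ = (0.8976)(0.9931) + (0.4408)(0.1170)(-0.0941) = 0.8866, so φ₂ = 62.45°.
Δλ = atan2(sin θ sin δ cos φ₁, cos δ − sin φ₁ sin φ₂) = atan2(0.0513, 0.1973) = 14.584°.
λ₂ = 46.279° + 14.584° = 60.86°.

62.45°, 60.86°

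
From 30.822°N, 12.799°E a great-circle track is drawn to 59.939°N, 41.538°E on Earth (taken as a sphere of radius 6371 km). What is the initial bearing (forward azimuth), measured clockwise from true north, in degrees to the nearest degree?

With φ₁ = 0.5379, φ₂ = 1.0461, Δλ = 0.5016 rad, the forward-azimuth formula gives
θ = atan2( sin Δλ cos φ₂ , cos φ₁ sin φ₂ − sin φ₁ cos φ₂ cos Δλ ) = atan2(0.2409, 0.5182) = 24.93°.
So the initial bearing is 25°.

25°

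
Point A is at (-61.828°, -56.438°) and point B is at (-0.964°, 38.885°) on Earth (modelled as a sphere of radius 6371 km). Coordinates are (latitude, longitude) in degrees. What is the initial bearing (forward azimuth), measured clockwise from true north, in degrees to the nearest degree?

95°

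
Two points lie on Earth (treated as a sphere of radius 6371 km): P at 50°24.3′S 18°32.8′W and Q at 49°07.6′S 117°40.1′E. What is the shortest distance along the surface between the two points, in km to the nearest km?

8189 km

With latitudes φ₁ = -50.405°, φ₂ = -49.127° and longitude difference Δλ = 136.215°:
Haversine: a = sin²(Δφ/2) + cos φ₁ cos φ₂ sin²(Δλ/2) = 0.0001 + (0.6374)(0.6544)(0.8610) = 0.35922.
Central angle c = 2·arcsin(√a) = 1.28537 rad.
Distance = R·c = 6371 × 1.2854 ≈ 8189 km.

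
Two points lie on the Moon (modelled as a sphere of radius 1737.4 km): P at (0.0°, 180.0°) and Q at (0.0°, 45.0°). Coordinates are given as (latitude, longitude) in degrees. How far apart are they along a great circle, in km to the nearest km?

4094 km

Let φ₁ = 0.0000 rad, φ₂ = 0.0000 rad, and Δλ = -2.3562 rad.
cos c = sin φ₁ sin φ₂ + cos φ₁ cos φ₂ cos Δλ = (0.0000)(0.0000) + (1.0000)(1.0000)(-0.7071) = -0.70711,
so c = arccos(-0.70711) = 2.35619 rad.
Distance = R·c = 1737.4 × 2.3562 ≈ 4094 km.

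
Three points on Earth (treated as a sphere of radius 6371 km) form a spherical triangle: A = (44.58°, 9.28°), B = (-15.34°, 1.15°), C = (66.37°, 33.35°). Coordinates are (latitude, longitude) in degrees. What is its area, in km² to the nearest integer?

2823528 km²

Side lengths (central angles): a = 1.4860, b = 0.4424, c = 1.0538 rad; semiperimeter s = 1.4911.
By l'Huilier's theorem, tan(E/4) = √[tan(s/2) tan((s−a)/2) tan((s−b)/2) tan((s−c)/2)], giving spherical excess E = 0.0696 rad.
Area = E·R² = 0.0696 × (6371)² ≈ 2823528 km².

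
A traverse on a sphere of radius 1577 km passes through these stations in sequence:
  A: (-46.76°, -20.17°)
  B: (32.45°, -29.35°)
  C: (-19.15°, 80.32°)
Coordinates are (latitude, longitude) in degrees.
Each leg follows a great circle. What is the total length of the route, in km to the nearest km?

5395 km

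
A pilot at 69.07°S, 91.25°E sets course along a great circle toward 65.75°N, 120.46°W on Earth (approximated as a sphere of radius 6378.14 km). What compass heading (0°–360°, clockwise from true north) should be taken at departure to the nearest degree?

With φ₁ = -1.2055, φ₂ = 1.1476, Δλ = 2.5881 rad, the forward-azimuth formula gives
θ = atan2( sin Δλ cos φ₂ , cos φ₁ sin φ₂ − sin φ₁ cos φ₂ cos Δλ ) = atan2(0.2159, -0.0006) = 90.17°.
So the initial bearing is 90°.

90°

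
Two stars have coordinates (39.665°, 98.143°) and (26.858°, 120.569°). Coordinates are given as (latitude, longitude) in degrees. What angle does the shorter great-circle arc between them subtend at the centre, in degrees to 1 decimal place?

With latitudes φ₁ = 39.665°, φ₂ = 26.858° and longitude difference Δλ = 22.426°:
Haversine: a = sin²(Δφ/2) + cos φ₁ cos φ₂ sin²(Δλ/2) = 0.0124 + (0.7698)(0.8921)(0.0378) = 0.03841.
Central angle c = 2·arcsin(√a) = 0.39451 rad.
So the angular separation is 22.6°.

22.6°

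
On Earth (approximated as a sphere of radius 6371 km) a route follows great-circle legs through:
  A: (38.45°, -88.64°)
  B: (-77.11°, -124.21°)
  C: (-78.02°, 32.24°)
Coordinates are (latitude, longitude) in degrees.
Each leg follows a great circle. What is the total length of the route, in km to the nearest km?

15788 km

Leg A→B: central angle 2.0534 rad, distance 13082.0 km.
Leg B→C: central angle 0.4248 rad, distance 2706.4 km.
Total: 13082.0 + 2706.4 ≈ 15788 km.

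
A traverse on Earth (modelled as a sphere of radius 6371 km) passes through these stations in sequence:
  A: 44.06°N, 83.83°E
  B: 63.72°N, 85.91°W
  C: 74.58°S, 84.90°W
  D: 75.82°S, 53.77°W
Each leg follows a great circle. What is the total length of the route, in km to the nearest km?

24259 km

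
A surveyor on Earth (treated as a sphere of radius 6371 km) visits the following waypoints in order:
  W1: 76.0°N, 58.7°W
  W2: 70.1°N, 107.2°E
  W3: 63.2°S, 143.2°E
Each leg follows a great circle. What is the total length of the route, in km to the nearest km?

Leg W1→W2: central angle 0.5872 rad, distance 3741.1 km.
Leg W2→W3: central angle 2.3676 rad, distance 15084.0 km.
Total: 3741.1 + 15084.0 ≈ 18825 km.

18825 km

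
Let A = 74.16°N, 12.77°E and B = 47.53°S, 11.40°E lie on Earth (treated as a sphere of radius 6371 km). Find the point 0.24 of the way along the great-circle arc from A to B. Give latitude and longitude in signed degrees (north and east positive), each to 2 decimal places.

44.96°, 12.02°

The central angle between A and B is δ = 2.1240 rad.
With f = 0.24, the slerp weights are sin((1−f)δ)/sin δ = 1.1742 and sin(fδ)/sin δ = 0.5735.
Weighted sum of the unit vectors: (1.1742)·(0.2662,0.0603,0.9620) + (0.5735)·(0.6619,0.1335,-0.7376) = (0.6921, 0.1474, 0.7066).
Converting back: φ = atan2(z, √(x²+y²)) = 44.96°, λ = atan2(y, x) = 12.02°.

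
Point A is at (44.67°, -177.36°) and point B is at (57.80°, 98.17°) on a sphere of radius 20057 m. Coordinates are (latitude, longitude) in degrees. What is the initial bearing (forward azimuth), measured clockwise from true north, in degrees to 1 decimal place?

316.8°

With φ₁ = 0.7796, φ₂ = 1.0088, Δλ = -1.4743 rad, the forward-azimuth formula gives
θ = atan2( sin Δλ cos φ₂ , cos φ₁ sin φ₂ − sin φ₁ cos φ₂ cos Δλ ) = atan2(-0.5304, 0.5657) = -43.16°.
Adding 360° brings this into [0°, 360°): 316.8°.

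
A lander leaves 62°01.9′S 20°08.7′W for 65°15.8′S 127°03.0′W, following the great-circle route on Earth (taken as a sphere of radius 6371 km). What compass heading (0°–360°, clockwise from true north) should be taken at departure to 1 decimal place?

Δλ = -106.905° = -1.8658 rad.
y = sin Δλ · cos φ₂ = (-0.9568)(0.4184) = -0.4004
x = cos φ₁ sin φ₂ − sin φ₁ cos φ₂ cos Δλ = (0.4690)(-0.9082) − (-0.8832)(0.4184)(-0.2908) = -0.5334
θ = atan2(y, x) = -143.11°; adding 360° gives 216.9°.

216.9°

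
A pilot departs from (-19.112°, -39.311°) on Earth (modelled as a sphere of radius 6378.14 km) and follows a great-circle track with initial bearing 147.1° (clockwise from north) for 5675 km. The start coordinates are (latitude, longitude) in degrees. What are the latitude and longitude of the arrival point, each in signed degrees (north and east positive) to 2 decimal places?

-55.34°, 8.59°

Angular distance δ = d/R = 5675/6378.14 = 0.88976 rad; initial bearing θ = 2.5674 rad.
sin φ₂ = sin φ₁ cos δ + cos φ₁ sin δ cos θ = (-0.3274)(0.6296) + (0.9449)(0.7769)(-0.8396) = -0.8225, so φ₂ = -55.34°.
Δλ = atan2(sin θ sin δ cos φ₁, cos δ − sin φ₁ sin φ₂) = atan2(0.3987, 0.3603) = 47.899°.
λ₂ = -39.311° + 47.899° = 8.59°.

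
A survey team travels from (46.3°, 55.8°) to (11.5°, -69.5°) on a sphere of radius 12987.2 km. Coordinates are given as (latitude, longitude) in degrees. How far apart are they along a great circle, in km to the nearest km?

With latitudes φ₁ = 46.300°, φ₂ = 11.500° and longitude difference Δλ = -125.300°:
cos c = sin φ₁ sin φ₂ + cos φ₁ cos φ₂ cos Δλ = (0.7230)(0.1994) + (0.6909)(0.9799)(-0.5779) = -0.24708,
so c = arccos(-0.24708) = 1.82046 rad.
Distance = R·c = 12987.2 × 1.8205 ≈ 23643 km.

23643 km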